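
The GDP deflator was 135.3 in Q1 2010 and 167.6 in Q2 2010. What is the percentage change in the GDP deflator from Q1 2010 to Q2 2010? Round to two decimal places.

23.87%

Change = (167.6 − 135.3) / 135.3 × 100
       = 32.3 / 135.3 × 100 = 23.8729%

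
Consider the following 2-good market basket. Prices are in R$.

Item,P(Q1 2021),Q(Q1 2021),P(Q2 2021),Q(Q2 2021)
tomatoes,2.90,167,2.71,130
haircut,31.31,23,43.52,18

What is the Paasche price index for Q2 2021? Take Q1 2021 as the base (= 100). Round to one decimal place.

120.7

Paasche price index uses current-period quantities as weights.
ΣP(Q2 2021)·Q(Q2 2021) = 2.71×130 + 43.52×18 = 352.3 + 783.36 = 1135.66
ΣP(Q1 2021)·Q(Q2 2021) = 2.90×130 + 31.31×18 = 377 + 563.58 = 940.58
Index = 1135.66 / 940.58 × 100 = 120.7404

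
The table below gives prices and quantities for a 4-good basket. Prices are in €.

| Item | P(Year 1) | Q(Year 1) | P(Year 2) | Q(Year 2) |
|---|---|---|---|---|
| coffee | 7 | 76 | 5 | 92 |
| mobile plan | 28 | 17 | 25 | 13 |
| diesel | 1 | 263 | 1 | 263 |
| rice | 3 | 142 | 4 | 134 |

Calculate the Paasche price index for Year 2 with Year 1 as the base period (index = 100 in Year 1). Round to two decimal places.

Paasche price index uses current-period quantities as weights.
ΣP(Year 2)·Q(Year 2) = 5×92 + 25×13 + 1×263 + 4×134 = 460 + 325 + 263 + 536 = 1584
ΣP(Year 1)·Q(Year 2) = 7×92 + 28×13 + 1×263 + 3×134 = 644 + 364 + 263 + 402 = 1673
Index = 1584 / 1673 × 100 = 94.6802

94.68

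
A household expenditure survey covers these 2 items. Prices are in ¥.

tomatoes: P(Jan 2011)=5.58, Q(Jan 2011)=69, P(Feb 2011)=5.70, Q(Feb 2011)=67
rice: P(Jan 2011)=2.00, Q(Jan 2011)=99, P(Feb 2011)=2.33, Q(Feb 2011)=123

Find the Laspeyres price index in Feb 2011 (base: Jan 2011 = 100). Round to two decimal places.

107.02

Laspeyres price index uses base-period quantities as weights.
ΣP(Feb 2011)·Q(Jan 2011) = 5.70×69 + 2.33×99 = 393.3 + 230.67 = 623.97
ΣP(Jan 2011)·Q(Jan 2011) = 5.58×69 + 2.00×99 = 385.02 + 198 = 583.02
Index = 623.97 / 583.02 × 100 = 107.0238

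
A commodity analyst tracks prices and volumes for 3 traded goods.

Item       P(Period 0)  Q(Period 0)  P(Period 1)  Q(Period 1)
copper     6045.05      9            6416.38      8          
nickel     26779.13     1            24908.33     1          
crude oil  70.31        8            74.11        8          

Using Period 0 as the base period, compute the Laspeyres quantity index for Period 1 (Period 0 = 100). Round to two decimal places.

Laspeyres quantity index uses base-period prices as weights.
ΣP(Period 0)·Q(Period 1) = 6045.05×8 + 26779.13×1 + 70.31×8 = 48360.4 + 26779.13 + 562.48 = 75702.01
ΣP(Period 0)·Q(Period 0) = 6045.05×9 + 26779.13×1 + 70.31×8 = 54405.45 + 26779.13 + 562.48 = 81747.06
Index = 75702.01 / 81747.06 × 100 = 92.6052

92.61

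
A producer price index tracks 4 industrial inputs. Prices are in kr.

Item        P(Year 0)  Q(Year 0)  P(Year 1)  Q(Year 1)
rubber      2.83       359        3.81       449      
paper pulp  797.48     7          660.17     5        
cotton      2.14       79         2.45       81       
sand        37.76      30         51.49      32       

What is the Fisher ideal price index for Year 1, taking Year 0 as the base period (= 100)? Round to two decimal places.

100.51

Laspeyres component (base-period weights):
ΣP(Year 1)Q(Year 0) = 3.81×359 + 660.17×7 + 2.45×79 + 51.49×30 = 1367.79 + 4621.19 + 193.55 + 1544.7 = 7727.23
ΣP(Year 0)Q(Year 0) = 2.83×359 + 797.48×7 + 2.14×79 + 37.76×30 = 1015.97 + 5582.36 + 169.06 + 1132.8 = 7900.19
L = 7727.23 / 7900.19 × 100 = 97.8107
Paasche component (current-period weights):
ΣP(Year 1)Q(Year 1) = 3.81×449 + 660.17×5 + 2.45×81 + 51.49×32 = 1710.69 + 3300.85 + 198.45 + 1647.68 = 6857.67
ΣP(Year 0)Q(Year 1) = 2.83×449 + 797.48×5 + 2.14×81 + 37.76×32 = 1270.67 + 3987.4 + 173.34 + 1208.32 = 6639.73
P = 6857.67 / 6639.73 × 100 = 103.2824
Fisher = √(L × P) = √(97.8107 × 103.2824) = 100.5093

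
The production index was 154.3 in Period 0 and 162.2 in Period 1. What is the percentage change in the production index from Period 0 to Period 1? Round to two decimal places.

Change = (162.2 − 154.3) / 154.3 × 100
       = 7.9 / 154.3 × 100 = 5.1199%

5.12%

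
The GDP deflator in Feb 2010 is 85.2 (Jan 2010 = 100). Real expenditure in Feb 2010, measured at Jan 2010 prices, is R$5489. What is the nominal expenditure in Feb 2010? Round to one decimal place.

4676.6

Nominal = Real × (Index/100) = 5489 × (85.2/100)
        = 5489 × 0.852 = 4676.6280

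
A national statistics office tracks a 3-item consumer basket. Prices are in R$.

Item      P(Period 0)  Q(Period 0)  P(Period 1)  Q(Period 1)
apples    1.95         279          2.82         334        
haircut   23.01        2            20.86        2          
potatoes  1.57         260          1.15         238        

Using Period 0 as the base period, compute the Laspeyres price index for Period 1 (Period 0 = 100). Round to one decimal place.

Laspeyres price index uses base-period quantities as weights.
ΣP(Period 1)·Q(Period 0) = 2.82×279 + 20.86×2 + 1.15×260 = 786.78 + 41.72 + 299 = 1127.5
ΣP(Period 0)·Q(Period 0) = 1.95×279 + 23.01×2 + 1.57×260 = 544.05 + 46.02 + 408.2 = 998.27
Index = 1127.5 / 998.27 × 100 = 112.9454

112.9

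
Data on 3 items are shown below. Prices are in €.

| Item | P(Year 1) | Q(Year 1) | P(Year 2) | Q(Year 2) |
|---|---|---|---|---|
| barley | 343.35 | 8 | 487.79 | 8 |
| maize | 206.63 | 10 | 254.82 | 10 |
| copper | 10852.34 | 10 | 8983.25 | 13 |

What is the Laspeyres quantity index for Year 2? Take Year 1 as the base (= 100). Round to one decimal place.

Laspeyres quantity index uses base-period prices as weights.
ΣP(Year 1)·Q(Year 2) = 343.35×8 + 206.63×10 + 10852.34×13 = 2746.8 + 2066.3 + 141080.42 = 145893.52
ΣP(Year 1)·Q(Year 1) = 343.35×8 + 206.63×10 + 10852.34×10 = 2746.8 + 2066.3 + 108523.4 = 113336.5
Index = 145893.52 / 113336.5 × 100 = 128.7260

128.7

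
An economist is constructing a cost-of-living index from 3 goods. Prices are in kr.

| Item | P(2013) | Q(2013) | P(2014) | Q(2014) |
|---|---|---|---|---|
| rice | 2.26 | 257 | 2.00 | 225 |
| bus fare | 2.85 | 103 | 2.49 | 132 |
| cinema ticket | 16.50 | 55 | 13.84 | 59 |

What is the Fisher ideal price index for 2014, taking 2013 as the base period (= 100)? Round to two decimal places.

Laspeyres component (base-period weights):
ΣP(2014)Q(2013) = 2.00×257 + 2.49×103 + 13.84×55 = 514 + 256.47 + 761.2 = 1531.67
ΣP(2013)Q(2013) = 2.26×257 + 2.85×103 + 16.50×55 = 580.82 + 293.55 + 907.5 = 1781.87
L = 1531.67 / 1781.87 × 100 = 85.9586
Paasche component (current-period weights):
ΣP(2014)Q(2014) = 2.00×225 + 2.49×132 + 13.84×59 = 450 + 328.68 + 816.56 = 1595.24
ΣP(2013)Q(2014) = 2.26×225 + 2.85×132 + 16.50×59 = 508.5 + 376.2 + 973.5 = 1858.2
P = 1595.24 / 1858.2 × 100 = 85.8487
Fisher = √(L × P) = √(85.9586 × 85.8487) = 85.9036

85.90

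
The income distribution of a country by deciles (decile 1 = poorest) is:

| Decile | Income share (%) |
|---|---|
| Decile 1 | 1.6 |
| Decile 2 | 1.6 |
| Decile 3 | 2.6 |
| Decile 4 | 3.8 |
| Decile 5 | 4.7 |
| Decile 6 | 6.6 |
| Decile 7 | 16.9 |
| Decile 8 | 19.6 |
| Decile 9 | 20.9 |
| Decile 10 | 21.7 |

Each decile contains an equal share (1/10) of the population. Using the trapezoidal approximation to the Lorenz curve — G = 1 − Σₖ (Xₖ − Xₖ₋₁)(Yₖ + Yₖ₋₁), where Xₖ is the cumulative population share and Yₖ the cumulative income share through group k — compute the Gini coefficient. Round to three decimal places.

0.442

Cumulative income shares Yₖ: 0.0160, 0.0320, 0.0580, 0.0960, 0.1430, 0.2090, 0.3780, 0.5740, 0.7830, 1.0000
Σ (Xₖ−Xₖ₋₁)(Yₖ+Yₖ₋₁) = (1/10)(0.0160+0.0000) + (1/10)(0.0320+0.0160) + (1/10)(0.0580+0.0320) + (1/10)(0.0960+0.0580) + (1/10)(0.1430+0.0960) + (1/10)(0.2090+0.1430) + (1/10)(0.3780+0.2090) + (1/10)(0.5740+0.3780) + (1/10)(0.7830+0.5740) + (1/10)(1.0000+0.7830)
  = 0.0016 + 0.0048 + 0.0090 + 0.0154 + 0.0239 + 0.0352 + 0.0587 + 0.0952 + 0.1357 + 0.1783 = 0.5578
G = 1 − 0.5578 = 0.4422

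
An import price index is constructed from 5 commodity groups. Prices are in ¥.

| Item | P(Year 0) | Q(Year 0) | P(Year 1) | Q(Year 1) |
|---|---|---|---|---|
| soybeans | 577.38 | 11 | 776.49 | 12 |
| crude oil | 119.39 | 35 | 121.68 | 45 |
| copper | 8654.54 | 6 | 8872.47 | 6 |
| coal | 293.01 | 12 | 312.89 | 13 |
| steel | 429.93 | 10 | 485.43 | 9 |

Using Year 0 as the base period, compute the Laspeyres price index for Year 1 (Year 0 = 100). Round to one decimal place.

Laspeyres price index uses base-period quantities as weights.
ΣP(Year 1)·Q(Year 0) = 776.49×11 + 121.68×35 + 8872.47×6 + 312.89×12 + 485.43×10 = 8541.39 + 4258.8 + 53234.82 + 3754.68 + 4854.3 = 74643.99
ΣP(Year 0)·Q(Year 0) = 577.38×11 + 119.39×35 + 8654.54×6 + 293.01×12 + 429.93×10 = 6351.18 + 4178.65 + 51927.24 + 3516.12 + 4299.3 = 70272.49
Index = 74643.99 / 70272.49 × 100 = 106.2208

106.2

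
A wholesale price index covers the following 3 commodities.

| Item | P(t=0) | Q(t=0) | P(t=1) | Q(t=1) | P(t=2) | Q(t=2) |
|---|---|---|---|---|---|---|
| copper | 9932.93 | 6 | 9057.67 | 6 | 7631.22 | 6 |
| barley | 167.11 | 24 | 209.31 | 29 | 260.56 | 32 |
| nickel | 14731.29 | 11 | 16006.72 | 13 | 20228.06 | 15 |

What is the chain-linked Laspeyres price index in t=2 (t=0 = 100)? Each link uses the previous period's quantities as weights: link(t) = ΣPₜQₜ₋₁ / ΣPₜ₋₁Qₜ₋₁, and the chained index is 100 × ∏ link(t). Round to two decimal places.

Link t=0→t=1:
ΣP(t=1)Q(t=0) = 9057.67×6 + 209.31×24 + 16006.72×11 = 54346.02 + 5023.44 + 176073.92 = 235443.38
ΣP(t=0)Q(t=0) = 9932.93×6 + 167.11×24 + 14731.29×11 = 59597.58 + 4010.64 + 162044.19 = 225652.41
link = 235443.38/225652.41 = 1.043390
Link t=1→t=2:
ΣP(t=2)Q(t=1) = 7631.22×6 + 260.56×29 + 20228.06×13 = 45787.32 + 7556.24 + 262964.78 = 316308.34
ΣP(t=1)Q(t=1) = 9057.67×6 + 209.31×29 + 16006.72×13 = 54346.02 + 6069.99 + 208087.36 = 268503.37
link = 316308.34/268503.37 = 1.178042
Chained index = 100 × 1.043390 × 1.178042 = 122.9157

122.92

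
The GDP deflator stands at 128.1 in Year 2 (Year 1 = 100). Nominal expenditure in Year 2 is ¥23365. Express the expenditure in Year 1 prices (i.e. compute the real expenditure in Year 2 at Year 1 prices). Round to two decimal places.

Real = Nominal ÷ (Index/100) = 23365 ÷ (128.1/100)
     = 23365 ÷ 1.281 = 18239.6565

18239.66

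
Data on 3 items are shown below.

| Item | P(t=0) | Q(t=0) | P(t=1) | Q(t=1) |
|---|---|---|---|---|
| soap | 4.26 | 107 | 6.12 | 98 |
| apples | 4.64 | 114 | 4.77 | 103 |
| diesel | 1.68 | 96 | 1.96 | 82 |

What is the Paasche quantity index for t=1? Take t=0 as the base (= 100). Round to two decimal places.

Paasche quantity index uses current-period prices as weights.
ΣP(t=1)·Q(t=1) = 6.12×98 + 4.77×103 + 1.96×82 = 599.76 + 491.31 + 160.72 = 1251.79
ΣP(t=1)·Q(t=0) = 6.12×107 + 4.77×114 + 1.96×96 = 654.84 + 543.78 + 188.16 = 1386.78
Index = 1251.79 / 1386.78 × 100 = 90.2659

90.27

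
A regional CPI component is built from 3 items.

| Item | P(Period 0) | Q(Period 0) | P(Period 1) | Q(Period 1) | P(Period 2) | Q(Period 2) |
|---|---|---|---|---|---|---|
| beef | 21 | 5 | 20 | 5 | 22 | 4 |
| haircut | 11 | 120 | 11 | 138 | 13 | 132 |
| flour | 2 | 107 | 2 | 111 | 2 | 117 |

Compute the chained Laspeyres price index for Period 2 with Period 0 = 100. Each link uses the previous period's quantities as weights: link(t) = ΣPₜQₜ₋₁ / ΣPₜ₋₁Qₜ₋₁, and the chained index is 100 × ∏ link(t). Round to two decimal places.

115.19

Link Period 0→Period 1:
ΣP(Period 1)Q(Period 0) = 20×5 + 11×120 + 2×107 = 100 + 1320 + 214 = 1634
ΣP(Period 0)Q(Period 0) = 21×5 + 11×120 + 2×107 = 105 + 1320 + 214 = 1639
link = 1634/1639 = 0.996949
Link Period 1→Period 2:
ΣP(Period 2)Q(Period 1) = 22×5 + 13×138 + 2×111 = 110 + 1794 + 222 = 2126
ΣP(Period 1)Q(Period 1) = 20×5 + 11×138 + 2×111 = 100 + 1518 + 222 = 1840
link = 2126/1840 = 1.155435
Chained index = 100 × 0.996949 × 1.155435 = 115.1910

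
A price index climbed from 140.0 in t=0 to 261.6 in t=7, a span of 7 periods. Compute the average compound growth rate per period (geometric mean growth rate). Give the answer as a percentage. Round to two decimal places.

9.34%

Growth factor = (261.6/140.0)^(1/7) = (1.868571)^(1/7) = 1.093420
Growth rate = 1.093420 − 1 = 0.093420 = 9.3420%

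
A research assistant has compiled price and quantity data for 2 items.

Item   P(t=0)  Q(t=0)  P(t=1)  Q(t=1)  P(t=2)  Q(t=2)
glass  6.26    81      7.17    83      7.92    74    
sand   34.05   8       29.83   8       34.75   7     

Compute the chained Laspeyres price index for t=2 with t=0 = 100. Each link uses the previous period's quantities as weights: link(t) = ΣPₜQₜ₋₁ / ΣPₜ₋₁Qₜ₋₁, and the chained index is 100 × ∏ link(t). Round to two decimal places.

117.94

Link t=0→t=1:
ΣP(t=1)Q(t=0) = 7.17×81 + 29.83×8 = 580.77 + 238.64 = 819.41
ΣP(t=0)Q(t=0) = 6.26×81 + 34.05×8 = 507.06 + 272.4 = 779.46
link = 819.41/779.46 = 1.051253
Link t=1→t=2:
ΣP(t=2)Q(t=1) = 7.92×83 + 34.75×8 = 657.36 + 278 = 935.36
ΣP(t=1)Q(t=1) = 7.17×83 + 29.83×8 = 595.11 + 238.64 = 833.75
link = 935.36/833.75 = 1.121871
Chained index = 100 × 1.051253 × 1.121871 = 117.9371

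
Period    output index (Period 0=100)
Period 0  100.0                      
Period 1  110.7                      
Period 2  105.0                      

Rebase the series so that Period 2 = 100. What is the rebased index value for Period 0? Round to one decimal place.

95.2

Rebased(Period 0) = 100.0 / 105.0 × 100 = 95.2381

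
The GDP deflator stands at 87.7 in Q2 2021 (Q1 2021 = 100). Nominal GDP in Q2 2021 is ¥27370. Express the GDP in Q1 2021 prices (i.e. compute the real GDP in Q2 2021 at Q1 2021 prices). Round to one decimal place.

31208.7

Real = Nominal ÷ (Index/100) = 27370 ÷ (87.7/100)
     = 27370 ÷ 0.877 = 31208.6659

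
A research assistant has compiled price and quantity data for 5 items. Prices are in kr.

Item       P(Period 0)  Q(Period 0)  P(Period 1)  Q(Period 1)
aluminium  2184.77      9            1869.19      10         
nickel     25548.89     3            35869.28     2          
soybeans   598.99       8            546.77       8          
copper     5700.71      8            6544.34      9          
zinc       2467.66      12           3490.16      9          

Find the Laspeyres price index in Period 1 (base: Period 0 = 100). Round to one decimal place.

126.5

Laspeyres price index uses base-period quantities as weights.
ΣP(Period 1)·Q(Period 0) = 1869.19×9 + 35869.28×3 + 546.77×8 + 6544.34×8 + 3490.16×12 = 16822.71 + 107607.84 + 4374.16 + 52354.72 + 41881.92 = 223041.35
ΣP(Period 0)·Q(Period 0) = 2184.77×9 + 25548.89×3 + 598.99×8 + 5700.71×8 + 2467.66×12 = 19662.93 + 76646.67 + 4791.92 + 45605.68 + 29611.92 = 176319.12
Index = 223041.35 / 176319.12 × 100 = 126.4987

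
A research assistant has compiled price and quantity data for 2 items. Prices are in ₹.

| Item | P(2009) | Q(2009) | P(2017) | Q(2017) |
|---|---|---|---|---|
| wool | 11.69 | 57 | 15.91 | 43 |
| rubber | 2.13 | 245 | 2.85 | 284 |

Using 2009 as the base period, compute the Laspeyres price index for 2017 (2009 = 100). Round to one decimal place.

135.1

Laspeyres price index uses base-period quantities as weights.
ΣP(2017)·Q(2009) = 15.91×57 + 2.85×245 = 906.87 + 698.25 = 1605.12
ΣP(2009)·Q(2009) = 11.69×57 + 2.13×245 = 666.33 + 521.85 = 1188.18
Index = 1605.12 / 1188.18 × 100 = 135.0906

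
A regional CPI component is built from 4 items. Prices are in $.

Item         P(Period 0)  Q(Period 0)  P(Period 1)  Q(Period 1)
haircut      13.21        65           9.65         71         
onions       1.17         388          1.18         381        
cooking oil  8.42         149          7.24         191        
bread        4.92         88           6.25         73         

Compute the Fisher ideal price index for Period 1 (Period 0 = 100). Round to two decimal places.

89.60

Laspeyres component (base-period weights):
ΣP(Period 1)Q(Period 0) = 9.65×65 + 1.18×388 + 7.24×149 + 6.25×88 = 627.25 + 457.84 + 1078.76 + 550 = 2713.85
ΣP(Period 0)Q(Period 0) = 13.21×65 + 1.17×388 + 8.42×149 + 4.92×88 = 858.65 + 453.96 + 1254.58 + 432.96 = 3000.15
L = 2713.85 / 3000.15 × 100 = 90.4571
Paasche component (current-period weights):
ΣP(Period 1)Q(Period 1) = 9.65×71 + 1.18×381 + 7.24×191 + 6.25×73 = 685.15 + 449.58 + 1382.84 + 456.25 = 2973.82
ΣP(Period 0)Q(Period 1) = 13.21×71 + 1.17×381 + 8.42×191 + 4.92×73 = 937.91 + 445.77 + 1608.22 + 359.16 = 3351.06
P = 2973.82 / 3351.06 × 100 = 88.7427
Fisher = √(L × P) = √(90.4571 × 88.7427) = 89.5958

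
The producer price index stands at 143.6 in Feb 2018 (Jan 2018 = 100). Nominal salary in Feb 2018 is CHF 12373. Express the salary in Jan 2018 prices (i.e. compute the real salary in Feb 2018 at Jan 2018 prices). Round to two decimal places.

Real = Nominal ÷ (Index/100) = 12373 ÷ (143.6/100)
     = 12373 ÷ 1.436 = 8616.2953

8616.30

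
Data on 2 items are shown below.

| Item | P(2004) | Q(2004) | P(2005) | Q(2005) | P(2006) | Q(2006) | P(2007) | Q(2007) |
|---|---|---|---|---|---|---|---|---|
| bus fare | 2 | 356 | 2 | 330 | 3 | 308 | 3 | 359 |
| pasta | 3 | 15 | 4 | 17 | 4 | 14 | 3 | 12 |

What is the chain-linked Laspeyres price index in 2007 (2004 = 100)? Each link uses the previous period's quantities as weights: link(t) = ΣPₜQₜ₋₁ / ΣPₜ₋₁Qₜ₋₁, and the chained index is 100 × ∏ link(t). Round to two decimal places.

146.09

Link 2004→2005:
ΣP(2005)Q(2004) = 2×356 + 4×15 = 712 + 60 = 772
ΣP(2004)Q(2004) = 2×356 + 3×15 = 712 + 45 = 757
link = 772/757 = 1.019815
Link 2005→2006:
ΣP(2006)Q(2005) = 3×330 + 4×17 = 990 + 68 = 1058
ΣP(2005)Q(2005) = 2×330 + 4×17 = 660 + 68 = 728
link = 1058/728 = 1.453297
Link 2006→2007:
ΣP(2007)Q(2006) = 3×308 + 3×14 = 924 + 42 = 966
ΣP(2006)Q(2006) = 3×308 + 4×14 = 924 + 56 = 980
link = 966/980 = 0.985714
Chained index = 100 × 1.019815 × 1.453297 × 0.985714 = 146.0921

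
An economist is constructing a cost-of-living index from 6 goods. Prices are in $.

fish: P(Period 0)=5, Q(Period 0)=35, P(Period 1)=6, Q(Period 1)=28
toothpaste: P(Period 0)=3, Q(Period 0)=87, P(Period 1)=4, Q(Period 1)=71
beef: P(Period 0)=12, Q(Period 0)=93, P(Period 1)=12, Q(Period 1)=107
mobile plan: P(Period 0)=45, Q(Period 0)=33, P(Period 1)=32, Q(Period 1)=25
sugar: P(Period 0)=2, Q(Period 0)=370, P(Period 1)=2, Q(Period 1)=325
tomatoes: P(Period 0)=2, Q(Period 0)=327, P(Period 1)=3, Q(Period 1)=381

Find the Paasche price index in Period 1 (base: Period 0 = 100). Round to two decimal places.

Paasche price index uses current-period quantities as weights.
ΣP(Period 1)·Q(Period 1) = 6×28 + 4×71 + 12×107 + 32×25 + 2×325 + 3×381 = 168 + 284 + 1284 + 800 + 650 + 1143 = 4329
ΣP(Period 0)·Q(Period 1) = 5×28 + 3×71 + 12×107 + 45×25 + 2×325 + 2×381 = 140 + 213 + 1284 + 1125 + 650 + 762 = 4174
Index = 4329 / 4174 × 100 = 103.7135

103.71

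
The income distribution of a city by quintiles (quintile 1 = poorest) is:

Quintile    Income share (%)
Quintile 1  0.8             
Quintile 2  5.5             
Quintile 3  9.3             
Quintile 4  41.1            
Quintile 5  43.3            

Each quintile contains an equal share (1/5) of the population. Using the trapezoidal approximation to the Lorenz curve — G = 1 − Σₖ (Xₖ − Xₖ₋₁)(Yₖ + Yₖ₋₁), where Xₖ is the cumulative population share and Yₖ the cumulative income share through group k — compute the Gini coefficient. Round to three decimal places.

0.482

Cumulative income shares Yₖ: 0.0080, 0.0630, 0.1560, 0.5670, 1.0000
Σ (Xₖ−Xₖ₋₁)(Yₖ+Yₖ₋₁) = (1/5)(0.0080+0.0000) + (1/5)(0.0630+0.0080) + (1/5)(0.1560+0.0630) + (1/5)(0.5670+0.1560) + (1/5)(1.0000+0.5670)
  = 0.0016 + 0.0142 + 0.0438 + 0.1446 + 0.3134 = 0.5176
G = 1 − 0.5176 = 0.4824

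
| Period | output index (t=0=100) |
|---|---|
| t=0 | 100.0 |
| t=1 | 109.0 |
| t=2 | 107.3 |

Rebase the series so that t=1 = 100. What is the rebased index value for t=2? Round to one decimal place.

Rebased(t=2) = 107.3 / 109.0 × 100 = 98.4404

98.4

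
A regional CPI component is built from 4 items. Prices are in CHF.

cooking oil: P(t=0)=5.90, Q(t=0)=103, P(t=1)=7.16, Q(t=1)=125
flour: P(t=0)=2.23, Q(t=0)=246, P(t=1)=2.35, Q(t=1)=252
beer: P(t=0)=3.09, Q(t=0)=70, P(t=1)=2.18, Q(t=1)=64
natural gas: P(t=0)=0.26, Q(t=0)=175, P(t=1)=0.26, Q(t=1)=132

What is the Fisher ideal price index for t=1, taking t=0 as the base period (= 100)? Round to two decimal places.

Laspeyres component (base-period weights):
ΣP(t=1)Q(t=0) = 7.16×103 + 2.35×246 + 2.18×70 + 0.26×175 = 737.48 + 578.1 + 152.6 + 45.5 = 1513.68
ΣP(t=0)Q(t=0) = 5.90×103 + 2.23×246 + 3.09×70 + 0.26×175 = 607.7 + 548.58 + 216.3 + 45.5 = 1418.08
L = 1513.68 / 1418.08 × 100 = 106.7415
Paasche component (current-period weights):
ΣP(t=1)Q(t=1) = 7.16×125 + 2.35×252 + 2.18×64 + 0.26×132 = 895 + 592.2 + 139.52 + 34.32 = 1661.04
ΣP(t=0)Q(t=1) = 5.90×125 + 2.23×252 + 3.09×64 + 0.26×132 = 737.5 + 561.96 + 197.76 + 34.32 = 1531.54
P = 1661.04 / 1531.54 × 100 = 108.4555
Fisher = √(L × P) = √(106.7415 × 108.4555) = 107.5951

107.60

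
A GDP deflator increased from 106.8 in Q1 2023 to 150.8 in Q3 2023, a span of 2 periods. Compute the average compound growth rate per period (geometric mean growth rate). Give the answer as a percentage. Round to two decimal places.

18.83%

Growth factor = (150.8/106.8)^(1/2) = (1.411985)^(1/2) = 1.188270
Growth rate = 1.188270 − 1 = 0.188270 = 18.8270%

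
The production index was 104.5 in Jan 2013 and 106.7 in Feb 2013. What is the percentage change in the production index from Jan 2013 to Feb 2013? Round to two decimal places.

Change = (106.7 − 104.5) / 104.5 × 100
       = 2.2 / 104.5 × 100 = 2.1053%

2.11%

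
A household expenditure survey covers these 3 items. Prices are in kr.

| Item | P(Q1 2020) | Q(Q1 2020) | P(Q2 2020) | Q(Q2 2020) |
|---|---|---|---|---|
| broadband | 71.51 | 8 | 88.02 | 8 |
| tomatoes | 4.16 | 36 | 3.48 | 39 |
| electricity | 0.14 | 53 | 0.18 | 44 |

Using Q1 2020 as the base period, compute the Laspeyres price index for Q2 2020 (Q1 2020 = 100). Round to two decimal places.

115.05

Laspeyres price index uses base-period quantities as weights.
ΣP(Q2 2020)·Q(Q1 2020) = 88.02×8 + 3.48×36 + 0.18×53 = 704.16 + 125.28 + 9.54 = 838.98
ΣP(Q1 2020)·Q(Q1 2020) = 71.51×8 + 4.16×36 + 0.14×53 = 572.08 + 149.76 + 7.42 = 729.26
Index = 838.98 / 729.26 × 100 = 115.0454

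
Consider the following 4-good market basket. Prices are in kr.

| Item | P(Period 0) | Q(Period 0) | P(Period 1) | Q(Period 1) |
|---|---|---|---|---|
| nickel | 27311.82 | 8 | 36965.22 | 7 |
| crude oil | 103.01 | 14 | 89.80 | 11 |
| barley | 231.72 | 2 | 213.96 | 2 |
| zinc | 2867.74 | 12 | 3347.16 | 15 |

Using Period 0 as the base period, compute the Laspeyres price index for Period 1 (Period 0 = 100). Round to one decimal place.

Laspeyres price index uses base-period quantities as weights.
ΣP(Period 1)·Q(Period 0) = 36965.22×8 + 89.80×14 + 213.96×2 + 3347.16×12 = 295721.76 + 1257.2 + 427.92 + 40165.92 = 337572.8
ΣP(Period 0)·Q(Period 0) = 27311.82×8 + 103.01×14 + 231.72×2 + 2867.74×12 = 218494.56 + 1442.14 + 463.44 + 34412.88 = 254813.02
Index = 337572.8 / 254813.02 × 100 = 132.4786

132.5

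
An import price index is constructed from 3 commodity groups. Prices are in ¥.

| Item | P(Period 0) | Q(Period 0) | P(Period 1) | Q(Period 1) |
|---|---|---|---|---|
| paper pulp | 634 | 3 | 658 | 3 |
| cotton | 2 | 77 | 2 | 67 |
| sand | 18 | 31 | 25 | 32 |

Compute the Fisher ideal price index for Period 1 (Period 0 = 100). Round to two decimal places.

Laspeyres component (base-period weights):
ΣP(Period 1)Q(Period 0) = 658×3 + 2×77 + 25×31 = 1974 + 154 + 775 = 2903
ΣP(Period 0)Q(Period 0) = 634×3 + 2×77 + 18×31 = 1902 + 154 + 558 = 2614
L = 2903 / 2614 × 100 = 111.0559
Paasche component (current-period weights):
ΣP(Period 1)Q(Period 1) = 658×3 + 2×67 + 25×32 = 1974 + 134 + 800 = 2908
ΣP(Period 0)Q(Period 1) = 634×3 + 2×67 + 18×32 = 1902 + 134 + 576 = 2612
P = 2908 / 2612 × 100 = 111.3323
Fisher = √(L × P) = √(111.0559 × 111.3323) = 111.1940

111.19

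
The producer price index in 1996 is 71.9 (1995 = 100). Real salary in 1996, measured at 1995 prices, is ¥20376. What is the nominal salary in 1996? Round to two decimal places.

14650.34

Nominal = Real × (Index/100) = 20376 × (71.9/100)
        = 20376 × 0.719 = 14650.3440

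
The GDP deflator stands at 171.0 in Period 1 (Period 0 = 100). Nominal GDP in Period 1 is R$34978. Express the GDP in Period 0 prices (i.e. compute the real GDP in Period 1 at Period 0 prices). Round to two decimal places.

20454.97

Real = Nominal ÷ (Index/100) = 34978 ÷ (171.0/100)
     = 34978 ÷ 1.710 = 20454.9708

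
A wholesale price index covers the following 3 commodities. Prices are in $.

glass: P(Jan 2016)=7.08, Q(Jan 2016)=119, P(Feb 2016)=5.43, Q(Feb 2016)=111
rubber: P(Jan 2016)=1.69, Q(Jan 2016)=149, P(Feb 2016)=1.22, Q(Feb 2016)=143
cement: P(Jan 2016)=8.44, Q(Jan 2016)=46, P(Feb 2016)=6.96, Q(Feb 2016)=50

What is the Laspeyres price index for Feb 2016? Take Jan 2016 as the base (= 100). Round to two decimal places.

77.44

Laspeyres price index uses base-period quantities as weights.
ΣP(Feb 2016)·Q(Jan 2016) = 5.43×119 + 1.22×149 + 6.96×46 = 646.17 + 181.78 + 320.16 = 1148.11
ΣP(Jan 2016)·Q(Jan 2016) = 7.08×119 + 1.69×149 + 8.44×46 = 842.52 + 251.81 + 388.24 = 1482.57
Index = 1148.11 / 1482.57 × 100 = 77.4405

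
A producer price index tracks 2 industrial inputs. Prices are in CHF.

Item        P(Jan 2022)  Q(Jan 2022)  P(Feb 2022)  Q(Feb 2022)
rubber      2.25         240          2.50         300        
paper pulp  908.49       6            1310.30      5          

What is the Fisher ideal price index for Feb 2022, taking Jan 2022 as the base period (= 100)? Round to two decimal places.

140.59

Laspeyres component (base-period weights):
ΣP(Feb 2022)Q(Jan 2022) = 2.50×240 + 1310.30×6 = 600 + 7861.8 = 8461.8
ΣP(Jan 2022)Q(Jan 2022) = 2.25×240 + 908.49×6 = 540 + 5450.94 = 5990.94
L = 8461.8 / 5990.94 × 100 = 141.2433
Paasche component (current-period weights):
ΣP(Feb 2022)Q(Feb 2022) = 2.50×300 + 1310.30×5 = 750 + 6551.5 = 7301.5
ΣP(Jan 2022)Q(Feb 2022) = 2.25×300 + 908.49×5 = 675 + 4542.45 = 5217.45
P = 7301.5 / 5217.45 × 100 = 139.9438
Fisher = √(L × P) = √(141.2433 × 139.9438) = 140.5921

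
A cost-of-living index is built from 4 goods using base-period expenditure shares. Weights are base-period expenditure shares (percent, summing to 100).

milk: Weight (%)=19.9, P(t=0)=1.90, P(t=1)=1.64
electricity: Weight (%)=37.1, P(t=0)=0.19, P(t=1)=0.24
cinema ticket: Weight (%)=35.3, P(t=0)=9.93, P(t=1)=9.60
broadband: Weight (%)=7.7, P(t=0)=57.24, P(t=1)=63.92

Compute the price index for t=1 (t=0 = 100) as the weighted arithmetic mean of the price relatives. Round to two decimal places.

milk: 19.9 × (1.64/1.90) = 19.9 × 0.863158 = 17.1768
electricity: 37.1 × (0.24/0.19) = 37.1 × 1.263158 = 46.8632
cinema ticket: 35.3 × (9.60/9.93) = 35.3 × 0.966767 = 34.1269
broadband: 7.7 × (63.92/57.24) = 7.7 × 1.116702 = 8.5986
Index = Σ wᵢ·(p₁ᵢ/p₀ᵢ) = 17.1768 + 46.8632 + 34.1269 + 8.5986 = 106.7655

106.77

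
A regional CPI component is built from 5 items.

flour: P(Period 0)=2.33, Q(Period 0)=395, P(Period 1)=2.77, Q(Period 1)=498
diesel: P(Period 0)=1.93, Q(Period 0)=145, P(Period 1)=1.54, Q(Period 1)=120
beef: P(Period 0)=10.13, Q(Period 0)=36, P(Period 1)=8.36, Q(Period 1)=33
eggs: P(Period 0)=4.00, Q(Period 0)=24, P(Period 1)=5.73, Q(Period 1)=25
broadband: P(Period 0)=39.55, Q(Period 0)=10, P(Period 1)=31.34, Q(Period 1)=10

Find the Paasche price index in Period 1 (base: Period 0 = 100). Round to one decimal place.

103.4

Paasche price index uses current-period quantities as weights.
ΣP(Period 1)·Q(Period 1) = 2.77×498 + 1.54×120 + 8.36×33 + 5.73×25 + 31.34×10 = 1379.46 + 184.8 + 275.88 + 143.25 + 313.4 = 2296.79
ΣP(Period 0)·Q(Period 1) = 2.33×498 + 1.93×120 + 10.13×33 + 4.00×25 + 39.55×10 = 1160.34 + 231.6 + 334.29 + 100 + 395.5 = 2221.73
Index = 2296.79 / 2221.73 × 100 = 103.3784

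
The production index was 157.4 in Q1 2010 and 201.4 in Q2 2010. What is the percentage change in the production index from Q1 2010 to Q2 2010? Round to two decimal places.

Change = (201.4 − 157.4) / 157.4 × 100
       = 44.0 / 157.4 × 100 = 27.9543%

27.95%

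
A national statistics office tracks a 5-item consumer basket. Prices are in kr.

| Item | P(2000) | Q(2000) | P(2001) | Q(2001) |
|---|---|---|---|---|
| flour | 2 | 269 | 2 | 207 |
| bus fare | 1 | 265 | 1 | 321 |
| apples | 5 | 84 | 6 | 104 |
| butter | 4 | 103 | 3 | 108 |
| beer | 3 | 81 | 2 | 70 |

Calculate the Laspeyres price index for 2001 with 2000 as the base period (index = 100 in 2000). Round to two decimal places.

94.68

Laspeyres price index uses base-period quantities as weights.
ΣP(2001)·Q(2000) = 2×269 + 1×265 + 6×84 + 3×103 + 2×81 = 538 + 265 + 504 + 309 + 162 = 1778
ΣP(2000)·Q(2000) = 2×269 + 1×265 + 5×84 + 4×103 + 3×81 = 538 + 265 + 420 + 412 + 243 = 1878
Index = 1778 / 1878 × 100 = 94.6752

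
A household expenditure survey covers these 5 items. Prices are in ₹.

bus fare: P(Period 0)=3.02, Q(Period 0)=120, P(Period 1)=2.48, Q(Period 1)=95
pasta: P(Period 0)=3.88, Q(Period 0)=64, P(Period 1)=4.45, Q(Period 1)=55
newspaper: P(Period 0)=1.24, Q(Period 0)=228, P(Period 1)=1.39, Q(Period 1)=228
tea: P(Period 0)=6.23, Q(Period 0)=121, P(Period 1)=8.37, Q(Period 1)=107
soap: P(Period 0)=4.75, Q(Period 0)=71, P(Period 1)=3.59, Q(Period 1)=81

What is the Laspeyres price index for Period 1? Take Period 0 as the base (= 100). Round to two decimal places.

109.19

Laspeyres price index uses base-period quantities as weights.
ΣP(Period 1)·Q(Period 0) = 2.48×120 + 4.45×64 + 1.39×228 + 8.37×121 + 3.59×71 = 297.6 + 284.8 + 316.92 + 1012.77 + 254.89 = 2166.98
ΣP(Period 0)·Q(Period 0) = 3.02×120 + 3.88×64 + 1.24×228 + 6.23×121 + 4.75×71 = 362.4 + 248.32 + 282.72 + 753.83 + 337.25 = 1984.52
Index = 2166.98 / 1984.52 × 100 = 109.1942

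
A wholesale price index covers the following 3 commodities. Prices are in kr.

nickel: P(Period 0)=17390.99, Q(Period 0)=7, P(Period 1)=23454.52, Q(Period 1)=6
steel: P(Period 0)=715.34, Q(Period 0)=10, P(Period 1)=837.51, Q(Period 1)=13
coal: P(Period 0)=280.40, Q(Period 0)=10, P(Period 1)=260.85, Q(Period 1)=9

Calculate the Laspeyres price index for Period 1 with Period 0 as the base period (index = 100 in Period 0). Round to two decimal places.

Laspeyres price index uses base-period quantities as weights.
ΣP(Period 1)·Q(Period 0) = 23454.52×7 + 837.51×10 + 260.85×10 = 164181.64 + 8375.1 + 2608.5 = 175165.24
ΣP(Period 0)·Q(Period 0) = 17390.99×7 + 715.34×10 + 280.40×10 = 121736.93 + 7153.4 + 2804 = 131694.33
Index = 175165.24 / 131694.33 × 100 = 133.0089

133.01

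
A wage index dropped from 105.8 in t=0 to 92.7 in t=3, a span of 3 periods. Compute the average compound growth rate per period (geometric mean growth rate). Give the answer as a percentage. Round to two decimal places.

-4.31%

Growth factor = (92.7/105.8)^(1/3) = (0.876181)^(1/3) = 0.956896
Growth rate = 0.956896 − 1 = -0.043104 = -4.3104%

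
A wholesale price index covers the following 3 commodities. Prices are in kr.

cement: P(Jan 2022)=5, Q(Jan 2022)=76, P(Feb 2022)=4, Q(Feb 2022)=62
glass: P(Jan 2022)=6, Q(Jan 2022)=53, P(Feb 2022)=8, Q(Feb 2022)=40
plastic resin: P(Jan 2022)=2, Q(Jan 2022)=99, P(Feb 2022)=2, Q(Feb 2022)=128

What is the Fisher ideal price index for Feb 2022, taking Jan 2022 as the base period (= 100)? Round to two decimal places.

102.79

Laspeyres component (base-period weights):
ΣP(Feb 2022)Q(Jan 2022) = 4×76 + 8×53 + 2×99 = 304 + 424 + 198 = 926
ΣP(Jan 2022)Q(Jan 2022) = 5×76 + 6×53 + 2×99 = 380 + 318 + 198 = 896
L = 926 / 896 × 100 = 103.3482
Paasche component (current-period weights):
ΣP(Feb 2022)Q(Feb 2022) = 4×62 + 8×40 + 2×128 = 248 + 320 + 256 = 824
ΣP(Jan 2022)Q(Feb 2022) = 5×62 + 6×40 + 2×128 = 310 + 240 + 256 = 806
P = 824 / 806 × 100 = 102.2333
Fisher = √(L × P) = √(103.3482 × 102.2333) = 102.7892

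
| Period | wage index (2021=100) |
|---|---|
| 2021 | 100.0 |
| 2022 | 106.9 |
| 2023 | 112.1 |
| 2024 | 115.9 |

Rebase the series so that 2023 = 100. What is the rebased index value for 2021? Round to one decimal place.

89.2

Rebased(2021) = 100.0 / 112.1 × 100 = 89.2061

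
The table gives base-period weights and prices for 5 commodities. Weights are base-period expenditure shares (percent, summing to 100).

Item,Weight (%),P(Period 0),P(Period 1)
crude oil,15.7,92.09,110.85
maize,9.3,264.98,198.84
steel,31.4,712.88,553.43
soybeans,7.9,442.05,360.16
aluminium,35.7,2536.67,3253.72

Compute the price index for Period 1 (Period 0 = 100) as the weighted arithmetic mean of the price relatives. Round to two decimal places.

102.48

crude oil: 15.7 × (110.85/92.09) = 15.7 × 1.203714 = 18.8983
maize: 9.3 × (198.84/264.98) = 9.3 × 0.750396 = 6.9787
steel: 31.4 × (553.43/712.88) = 31.4 × 0.776330 = 24.3768
soybeans: 7.9 × (360.16/442.05) = 7.9 × 0.814749 = 6.4365
aluminium: 35.7 × (3253.72/2536.67) = 35.7 × 1.282674 = 45.7915
Index = Σ wᵢ·(p₁ᵢ/p₀ᵢ) = 18.8983 + 6.9787 + 24.3768 + 6.4365 + 45.7915 = 102.4817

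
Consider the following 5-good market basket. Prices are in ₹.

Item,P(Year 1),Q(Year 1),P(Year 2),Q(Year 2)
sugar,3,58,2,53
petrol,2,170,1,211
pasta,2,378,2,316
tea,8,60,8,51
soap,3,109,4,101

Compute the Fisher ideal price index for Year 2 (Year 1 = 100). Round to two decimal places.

92.89

Laspeyres component (base-period weights):
ΣP(Year 2)Q(Year 1) = 2×58 + 1×170 + 2×378 + 8×60 + 4×109 = 116 + 170 + 756 + 480 + 436 = 1958
ΣP(Year 1)Q(Year 1) = 3×58 + 2×170 + 2×378 + 8×60 + 3×109 = 174 + 340 + 756 + 480 + 327 = 2077
L = 1958 / 2077 × 100 = 94.2706
Paasche component (current-period weights):
ΣP(Year 2)Q(Year 2) = 2×53 + 1×211 + 2×316 + 8×51 + 4×101 = 106 + 211 + 632 + 408 + 404 = 1761
ΣP(Year 1)Q(Year 2) = 3×53 + 2×211 + 2×316 + 8×51 + 3×101 = 159 + 422 + 632 + 408 + 303 = 1924
P = 1761 / 1924 × 100 = 91.5281
Fisher = √(L × P) = √(94.2706 × 91.5281) = 92.8892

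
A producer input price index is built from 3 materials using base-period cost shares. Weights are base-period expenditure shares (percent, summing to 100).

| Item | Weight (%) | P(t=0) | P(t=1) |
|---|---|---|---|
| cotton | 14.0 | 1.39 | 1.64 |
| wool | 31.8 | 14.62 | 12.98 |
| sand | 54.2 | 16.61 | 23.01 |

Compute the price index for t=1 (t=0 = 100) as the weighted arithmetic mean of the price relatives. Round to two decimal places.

119.83

cotton: 14.0 × (1.64/1.39) = 14.0 × 1.179856 = 16.5180
wool: 31.8 × (12.98/14.62) = 31.8 × 0.887825 = 28.2328
sand: 54.2 × (23.01/16.61) = 54.2 × 1.385310 = 75.0838
Index = Σ wᵢ·(p₁ᵢ/p₀ᵢ) = 16.5180 + 28.2328 + 75.0838 = 119.8346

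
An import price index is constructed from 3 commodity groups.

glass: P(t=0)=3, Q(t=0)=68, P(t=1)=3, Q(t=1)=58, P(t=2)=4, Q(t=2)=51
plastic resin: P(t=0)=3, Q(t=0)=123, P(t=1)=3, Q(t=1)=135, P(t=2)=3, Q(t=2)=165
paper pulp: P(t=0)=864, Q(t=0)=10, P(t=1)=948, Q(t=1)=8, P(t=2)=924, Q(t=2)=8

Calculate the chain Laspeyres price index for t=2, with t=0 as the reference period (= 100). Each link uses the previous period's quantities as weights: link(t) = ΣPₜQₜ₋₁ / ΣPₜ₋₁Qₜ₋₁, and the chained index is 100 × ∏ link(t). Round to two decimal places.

107.33

Link t=0→t=1:
ΣP(t=1)Q(t=0) = 3×68 + 3×123 + 948×10 = 204 + 369 + 9480 = 10053
ΣP(t=0)Q(t=0) = 3×68 + 3×123 + 864×10 = 204 + 369 + 8640 = 9213
link = 10053/9213 = 1.091176
Link t=1→t=2:
ΣP(t=2)Q(t=1) = 4×58 + 3×135 + 924×8 = 232 + 405 + 7392 = 8029
ΣP(t=1)Q(t=1) = 3×58 + 3×135 + 948×8 = 174 + 405 + 7584 = 8163
link = 8029/8163 = 0.983584
Chained index = 100 × 1.091176 × 0.983584 = 107.3263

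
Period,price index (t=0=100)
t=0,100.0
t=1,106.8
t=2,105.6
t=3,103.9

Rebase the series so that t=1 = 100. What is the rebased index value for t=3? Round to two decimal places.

Rebased(t=3) = 103.9 / 106.8 × 100 = 97.2846

97.28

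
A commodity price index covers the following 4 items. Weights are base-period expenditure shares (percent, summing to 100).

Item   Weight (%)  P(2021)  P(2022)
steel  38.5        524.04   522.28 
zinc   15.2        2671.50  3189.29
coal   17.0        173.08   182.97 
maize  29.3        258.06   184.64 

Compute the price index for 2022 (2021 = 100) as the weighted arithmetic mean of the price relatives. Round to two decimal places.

95.45

steel: 38.5 × (522.28/524.04) = 38.5 × 0.996641 = 38.3707
zinc: 15.2 × (3189.29/2671.50) = 15.2 × 1.193820 = 18.1461
coal: 17.0 × (182.97/173.08) = 17.0 × 1.057141 = 17.9714
maize: 29.3 × (184.64/258.06) = 29.3 × 0.715493 = 20.9639
Index = Σ wᵢ·(p₁ᵢ/p₀ᵢ) = 38.3707 + 18.1461 + 17.9714 + 20.9639 = 95.4521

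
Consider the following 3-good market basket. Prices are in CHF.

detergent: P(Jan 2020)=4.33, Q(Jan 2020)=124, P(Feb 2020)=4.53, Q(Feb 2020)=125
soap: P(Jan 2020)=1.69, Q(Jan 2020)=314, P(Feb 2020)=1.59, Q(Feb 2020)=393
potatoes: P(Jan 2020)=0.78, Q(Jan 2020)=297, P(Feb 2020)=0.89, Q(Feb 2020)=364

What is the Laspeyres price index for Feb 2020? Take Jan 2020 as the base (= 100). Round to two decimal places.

Laspeyres price index uses base-period quantities as weights.
ΣP(Feb 2020)·Q(Jan 2020) = 4.53×124 + 1.59×314 + 0.89×297 = 561.72 + 499.26 + 264.33 = 1325.31
ΣP(Jan 2020)·Q(Jan 2020) = 4.33×124 + 1.69×314 + 0.78×297 = 536.92 + 530.66 + 231.66 = 1299.24
Index = 1325.31 / 1299.24 × 100 = 102.0066

102.01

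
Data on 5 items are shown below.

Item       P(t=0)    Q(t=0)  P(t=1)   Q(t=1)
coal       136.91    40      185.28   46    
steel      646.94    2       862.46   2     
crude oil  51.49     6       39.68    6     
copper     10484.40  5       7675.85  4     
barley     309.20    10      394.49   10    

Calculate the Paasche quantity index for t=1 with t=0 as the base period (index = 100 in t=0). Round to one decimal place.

87.3

Paasche quantity index uses current-period prices as weights.
ΣP(t=1)·Q(t=1) = 185.28×46 + 862.46×2 + 39.68×6 + 7675.85×4 + 394.49×10 = 8522.88 + 1724.92 + 238.08 + 30703.4 + 3944.9 = 45134.18
ΣP(t=1)·Q(t=0) = 185.28×40 + 862.46×2 + 39.68×6 + 7675.85×5 + 394.49×10 = 7411.2 + 1724.92 + 238.08 + 38379.25 + 3944.9 = 51698.35
Index = 45134.18 / 51698.35 × 100 = 87.3029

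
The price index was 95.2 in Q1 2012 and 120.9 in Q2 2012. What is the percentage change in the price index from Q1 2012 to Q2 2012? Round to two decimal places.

Change = (120.9 − 95.2) / 95.2 × 100
       = 25.7 / 95.2 × 100 = 26.9958%

27.00%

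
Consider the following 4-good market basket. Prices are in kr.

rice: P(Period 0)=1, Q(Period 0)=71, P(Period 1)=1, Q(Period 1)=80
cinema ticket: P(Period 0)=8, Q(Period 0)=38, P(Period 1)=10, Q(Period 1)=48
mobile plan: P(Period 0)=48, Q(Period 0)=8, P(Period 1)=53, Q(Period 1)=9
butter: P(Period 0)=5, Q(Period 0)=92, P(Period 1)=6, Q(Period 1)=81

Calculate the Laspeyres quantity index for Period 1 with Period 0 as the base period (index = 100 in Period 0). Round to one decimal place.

Laspeyres quantity index uses base-period prices as weights.
ΣP(Period 0)·Q(Period 1) = 1×80 + 8×48 + 48×9 + 5×81 = 80 + 384 + 432 + 405 = 1301
ΣP(Period 0)·Q(Period 0) = 1×71 + 8×38 + 48×8 + 5×92 = 71 + 304 + 384 + 460 = 1219
Index = 1301 / 1219 × 100 = 106.7268

106.7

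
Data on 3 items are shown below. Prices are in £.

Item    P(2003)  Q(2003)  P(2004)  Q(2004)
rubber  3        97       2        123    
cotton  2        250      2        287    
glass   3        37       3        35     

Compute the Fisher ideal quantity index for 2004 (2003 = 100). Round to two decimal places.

115.54

Laspeyres component (base-period weights):
ΣP(2003)Q(2004) = 3×123 + 2×287 + 3×35 = 369 + 574 + 105 = 1048
ΣP(2003)Q(2003) = 3×97 + 2×250 + 3×37 = 291 + 500 + 111 = 902
L = 1048 / 902 × 100 = 116.1863
Paasche component (current-period weights):
ΣP(2004)Q(2004) = 2×123 + 2×287 + 3×35 = 246 + 574 + 105 = 925
ΣP(2004)Q(2003) = 2×97 + 2×250 + 3×37 = 194 + 500 + 111 = 805
P = 925 / 805 × 100 = 114.9068
Fisher = √(L × P) = √(116.1863 × 114.9068) = 115.5448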